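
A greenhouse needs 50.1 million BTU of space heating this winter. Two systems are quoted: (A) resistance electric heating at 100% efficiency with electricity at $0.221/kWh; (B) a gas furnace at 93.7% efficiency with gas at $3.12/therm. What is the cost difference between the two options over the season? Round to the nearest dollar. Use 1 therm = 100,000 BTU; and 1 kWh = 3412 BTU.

Heat load = 50.1 × 10⁶ BTU = 50,100,000 BTU
Gas: input = 50,100,000 / 0.937 = 53,468,517 BTU = 534.7 therm → 534.7 × $3.12 = $1,668.22
Electric: 50,100,000 BTU / 3412 = 14,680 kWh → × $0.221 = $3,245.05
Difference = |$1,668.22 − $3,245.05| = $1,576.83 ≈ $1577

$1577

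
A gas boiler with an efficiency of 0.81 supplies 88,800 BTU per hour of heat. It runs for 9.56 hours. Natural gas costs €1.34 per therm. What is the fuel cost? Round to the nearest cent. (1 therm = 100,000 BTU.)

Heat delivered = 88,800 BTU/h × 9.56 h = 848,928 BTU
Gas input = 848,928 / 0.81 = 1,048,059 BTU
= 1,048,059 / 100,000 = 10.48 therm
Cost = 10.48 × €1.34/therm = €14.04

€14.04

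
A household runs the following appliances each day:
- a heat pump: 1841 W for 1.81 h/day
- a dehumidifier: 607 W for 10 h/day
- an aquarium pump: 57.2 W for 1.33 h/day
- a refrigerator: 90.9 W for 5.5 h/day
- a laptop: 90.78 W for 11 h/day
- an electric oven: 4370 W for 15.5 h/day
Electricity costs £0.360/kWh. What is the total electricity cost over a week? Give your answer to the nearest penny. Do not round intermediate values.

£198.35

heat pump: 1841 W × 1.81 h × 7 d = 23,325 Wh = 23.33 kWh
dehumidifier: 607 W × 10 h × 7 d = 42,490 Wh = 42.49 kWh
aquarium pump: 57.2 W × 1.33 h × 7 d = 533 Wh = 0.5325 kWh
refrigerator: 90.9 W × 5.5 h × 7 d = 3,500 Wh = 3.5 kWh
laptop: 90.78 W × 11 h × 7 d = 6,990 Wh = 6.99 kWh
electric oven: 4370 W × 15.5 h × 7 d = 474,145 Wh = 474.1 kWh
Total energy = 23.33 + 42.49 + 0.5325 + 3.5 + 6.99 + 474.1 = 551 kWh
Cost = 551 kWh × £0.360 = £198.35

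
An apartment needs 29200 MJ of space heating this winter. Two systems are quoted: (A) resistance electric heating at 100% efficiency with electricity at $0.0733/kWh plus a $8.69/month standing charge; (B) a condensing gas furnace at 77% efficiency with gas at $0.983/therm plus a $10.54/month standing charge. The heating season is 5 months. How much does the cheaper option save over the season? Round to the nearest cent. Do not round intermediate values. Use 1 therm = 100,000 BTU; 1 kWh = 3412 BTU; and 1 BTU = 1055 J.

$232.01

Heat load = 29200 MJ = 29,200,000,000 J / 1055 = 27,677,725 BTU
Gas: input = 27,677,725 / 0.77 = 35,945,098 BTU = 359.5 therm → 359.5 × $0.983 = $353.34; + 5 × $10.54 standing = $406.04
Electric: 27,677,725 BTU / 3412 = 8,112 kWh → × $0.0733 = $594.60; + 5 × $8.69 standing = $638.05
Difference = |$406.04 − $638.05| = $232.01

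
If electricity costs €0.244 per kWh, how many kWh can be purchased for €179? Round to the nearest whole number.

734 kWh

€179 / €0.244 per kWh = 733.6 kWh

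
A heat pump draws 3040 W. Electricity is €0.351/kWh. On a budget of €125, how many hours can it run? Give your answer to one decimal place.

Energy budget = €125 / €0.351 per kWh = 356.1 kWh = 356,125 Wh
Runtime = 356,125 Wh / 3040 W = 117.1 h

117.1 h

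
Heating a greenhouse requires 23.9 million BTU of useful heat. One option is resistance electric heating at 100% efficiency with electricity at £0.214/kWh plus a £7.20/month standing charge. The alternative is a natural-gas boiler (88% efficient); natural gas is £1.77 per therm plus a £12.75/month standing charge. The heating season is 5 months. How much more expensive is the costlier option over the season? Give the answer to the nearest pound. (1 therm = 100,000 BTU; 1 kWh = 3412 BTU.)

Heat load = 23.9 × 10⁶ BTU = 23,900,000 BTU
Gas: input = 23,900,000 / 0.88 = 27,159,091 BTU = 271.6 therm → 271.6 × £1.77 = £480.72; + 5 × £12.75 standing = £544.47
Electric: 23,900,000 BTU / 3412 = 7,005 kWh → × £0.214 = £1,499.00; + 5 × £7.20 standing = £1,535.00
Difference = |£544.47 − £1,535.00| = £990.54 ≈ £991

£991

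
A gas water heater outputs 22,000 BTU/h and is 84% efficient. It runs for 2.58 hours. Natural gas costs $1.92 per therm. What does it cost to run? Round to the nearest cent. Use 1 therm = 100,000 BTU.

$1.30

Heat delivered = 22,000 BTU/h × 2.58 h = 56,760 BTU
Gas input = 56,760 / 0.84 = 67,571 BTU
= 67,571 / 100,000 = 0.6757 therm
Cost = 0.6757 × $1.92/therm = $1.30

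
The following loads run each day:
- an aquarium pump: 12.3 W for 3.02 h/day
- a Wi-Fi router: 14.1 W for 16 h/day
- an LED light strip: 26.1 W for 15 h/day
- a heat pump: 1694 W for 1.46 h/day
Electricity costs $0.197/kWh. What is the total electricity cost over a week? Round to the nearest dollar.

aquarium pump: 12.3 W × 3.02 h × 7 d = 260 Wh = 0.26 kWh
Wi-Fi router: 14.1 W × 16 h × 7 d = 1,579 Wh = 1.579 kWh
LED light strip: 26.1 W × 15 h × 7 d = 2,740 Wh = 2.74 kWh
heat pump: 1694 W × 1.46 h × 7 d = 17,313 Wh = 17.31 kWh
Total energy = 0.26 + 1.579 + 2.74 + 17.31 = 21.89 kWh
Cost = 21.89 kWh × $0.197 = $4.31 ≈ $4

$4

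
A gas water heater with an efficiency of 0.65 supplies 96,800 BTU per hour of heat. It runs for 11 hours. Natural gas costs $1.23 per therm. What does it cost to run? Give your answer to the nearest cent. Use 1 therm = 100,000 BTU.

$20.15

Heat delivered = 96,800 BTU/h × 11 h = 1,064,800 BTU
Gas input = 1,064,800 / 0.65 = 1,638,154 BTU
= 1,638,154 / 100,000 = 16.38 therm
Cost = 16.38 × $1.23/therm = $20.15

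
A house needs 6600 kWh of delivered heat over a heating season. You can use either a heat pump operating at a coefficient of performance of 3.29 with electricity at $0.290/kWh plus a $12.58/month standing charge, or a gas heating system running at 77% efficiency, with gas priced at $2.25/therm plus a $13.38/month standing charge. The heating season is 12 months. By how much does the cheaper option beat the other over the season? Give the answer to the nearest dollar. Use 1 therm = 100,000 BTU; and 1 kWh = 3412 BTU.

Heat load = 6600 kWh × 3412 = 22,519,200 BTU
Gas: input = 22,519,200 / 0.77 = 29,245,714 BTU = 292.5 therm → 292.5 × $2.25 = $658.03; + 12 × $13.38 standing = $818.59
Heat pump: 22,519,200 BTU / 3412 = 6,600 kWh heat; / 3.29 = 2,006 kWh in → × $0.290 = $581.76; + 12 × $12.58 standing = $732.72
Difference = |$818.59 − $732.72| = $85.87 ≈ $86

$86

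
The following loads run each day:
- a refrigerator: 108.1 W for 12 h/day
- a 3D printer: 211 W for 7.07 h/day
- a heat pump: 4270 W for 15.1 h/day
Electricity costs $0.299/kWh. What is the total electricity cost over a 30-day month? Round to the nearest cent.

$603.38

refrigerator: 108.1 W × 12 h × 30 d = 38,916 Wh = 38.92 kWh
3D printer: 211 W × 7.07 h × 30 d = 44,753 Wh = 44.75 kWh
heat pump: 4270 W × 15.1 h × 30 d = 1,934,310 Wh = 1,934 kWh
Total energy = 38.92 + 44.75 + 1,934 = 2,018 kWh
Cost = 2,018 kWh × $0.299 = $603.38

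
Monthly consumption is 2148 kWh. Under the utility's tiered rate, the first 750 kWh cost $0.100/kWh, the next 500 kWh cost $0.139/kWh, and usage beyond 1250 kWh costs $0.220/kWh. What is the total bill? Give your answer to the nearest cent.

$342.06

First 750 kWh × $0.100 = $75.00
Next 500 kWh × $0.139 = $69.50
Remaining 898 kWh × $0.220 = $197.56
Total = $342.06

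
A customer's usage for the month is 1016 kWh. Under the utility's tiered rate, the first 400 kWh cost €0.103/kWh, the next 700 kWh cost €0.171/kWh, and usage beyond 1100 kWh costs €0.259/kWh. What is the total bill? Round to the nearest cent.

First 400 kWh × €0.103 = €41.20
Next 616 kWh × €0.171 = €105.34
Remaining tier: 0 kWh (not reached)
Total = €146.54

€146.54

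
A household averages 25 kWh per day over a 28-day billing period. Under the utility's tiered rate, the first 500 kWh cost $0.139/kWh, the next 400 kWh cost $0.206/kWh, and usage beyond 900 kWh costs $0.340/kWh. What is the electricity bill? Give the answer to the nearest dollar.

Usage = 25 kWh/day × 28 days = 700 kWh
First 500 kWh × $0.139 = $69.50
Next 200 kWh × $0.206 = $41.20
Remaining tier: 0 kWh (not reached)
Total = $110.70 ≈ $111

$111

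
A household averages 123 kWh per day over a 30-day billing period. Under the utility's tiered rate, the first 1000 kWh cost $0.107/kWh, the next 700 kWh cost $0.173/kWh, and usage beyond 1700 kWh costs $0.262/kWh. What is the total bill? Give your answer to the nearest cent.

Usage = 123 kWh/day × 30 days = 3690 kWh
First 1000 kWh × $0.107 = $107.00
Next 700 kWh × $0.173 = $121.10
Remaining 1990 kWh × $0.262 = $521.38
Total = $749.48

$749.48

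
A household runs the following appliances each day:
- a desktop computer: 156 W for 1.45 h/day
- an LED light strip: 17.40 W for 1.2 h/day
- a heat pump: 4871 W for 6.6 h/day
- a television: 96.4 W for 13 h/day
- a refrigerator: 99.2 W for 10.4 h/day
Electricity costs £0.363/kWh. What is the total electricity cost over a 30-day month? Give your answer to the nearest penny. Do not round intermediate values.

£377.67

desktop computer: 156 W × 1.45 h × 30 d = 6,786 Wh = 6.786 kWh
LED light strip: 17.40 W × 1.2 h × 30 d = 626 Wh = 0.6264 kWh
heat pump: 4871 W × 6.6 h × 30 d = 964,458 Wh = 964.5 kWh
television: 96.4 W × 13 h × 30 d = 37,596 Wh = 37.6 kWh
refrigerator: 99.2 W × 10.4 h × 30 d = 30,950 Wh = 30.95 kWh
Total energy = 6.786 + 0.6264 + 964.5 + 37.6 + 30.95 = 1,040 kWh
Cost = 1,040 kWh × £0.363 = £377.67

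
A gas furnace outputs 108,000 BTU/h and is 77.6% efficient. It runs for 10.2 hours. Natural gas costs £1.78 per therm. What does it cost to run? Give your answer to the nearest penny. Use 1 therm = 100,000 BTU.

£25.27

Heat delivered = 108,000 BTU/h × 10.2 h = 1,101,600 BTU
Gas input = 1,101,600 / 0.776 = 1,419,588 BTU
= 1,419,588 / 100,000 = 14.2 therm
Cost = 14.2 × £1.78/therm = £25.27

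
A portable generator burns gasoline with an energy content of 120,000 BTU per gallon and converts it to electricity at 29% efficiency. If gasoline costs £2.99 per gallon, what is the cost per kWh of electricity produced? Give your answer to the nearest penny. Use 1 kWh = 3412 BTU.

£0.29

Electrical output per gallon = 120,000 BTU × 0.29 / 3412 BTU/kWh = 10.2 kWh
Cost per kWh = £2.99 / 10.2 kWh = £0.293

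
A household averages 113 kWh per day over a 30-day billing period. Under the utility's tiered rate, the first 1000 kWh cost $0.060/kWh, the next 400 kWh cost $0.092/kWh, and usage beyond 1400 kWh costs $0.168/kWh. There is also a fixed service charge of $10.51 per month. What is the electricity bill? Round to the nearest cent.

$441.63

Usage = 113 kWh/day × 30 days = 3390 kWh
First 1000 kWh × $0.060 = $60.00
Next 400 kWh × $0.092 = $36.80
Remaining 1990 kWh × $0.168 = $334.32
Energy charge = $431.12; + service $10.51 = $441.63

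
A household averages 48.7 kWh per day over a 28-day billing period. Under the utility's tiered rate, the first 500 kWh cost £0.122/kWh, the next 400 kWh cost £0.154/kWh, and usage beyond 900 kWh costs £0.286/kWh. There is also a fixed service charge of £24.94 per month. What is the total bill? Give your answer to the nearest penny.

£280.13

Usage = 48.7 kWh/day × 28 days = 1363.6 kWh
First 500 kWh × £0.122 = £61.00
Next 400 kWh × £0.154 = £61.60
Remaining 463.6 kWh × £0.286 = £132.59
Energy charge = £255.19; + service £24.94 = £280.13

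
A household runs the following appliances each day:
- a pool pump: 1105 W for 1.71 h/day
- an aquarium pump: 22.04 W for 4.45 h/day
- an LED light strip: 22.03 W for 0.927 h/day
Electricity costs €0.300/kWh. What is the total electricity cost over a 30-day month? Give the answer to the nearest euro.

€18

pool pump: 1105 W × 1.71 h × 30 d = 56,686 Wh = 56.69 kWh
aquarium pump: 22.04 W × 4.45 h × 30 d = 2,942 Wh = 2.942 kWh
LED light strip: 22.03 W × 0.927 h × 30 d = 613 Wh = 0.6127 kWh
Total energy = 56.69 + 2.942 + 0.6127 = 60.24 kWh
Cost = 60.24 kWh × €0.300 = €18.07 ≈ €18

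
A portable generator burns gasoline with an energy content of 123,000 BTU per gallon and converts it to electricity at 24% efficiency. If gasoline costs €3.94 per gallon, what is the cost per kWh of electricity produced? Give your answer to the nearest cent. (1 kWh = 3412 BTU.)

Electrical output per gallon = 123,000 BTU × 0.24 / 3412 BTU/kWh = 8.652 kWh
Cost per kWh = €3.94 / 8.652 kWh = €0.455

€0.46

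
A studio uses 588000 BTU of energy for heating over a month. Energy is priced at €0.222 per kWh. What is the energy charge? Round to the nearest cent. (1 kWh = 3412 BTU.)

€38.26

588000 BTU × (0.00029308 kWh/BTU) = 172.3 kWh
Cost = 172.3 kWh × €0.222/kWh = €38.26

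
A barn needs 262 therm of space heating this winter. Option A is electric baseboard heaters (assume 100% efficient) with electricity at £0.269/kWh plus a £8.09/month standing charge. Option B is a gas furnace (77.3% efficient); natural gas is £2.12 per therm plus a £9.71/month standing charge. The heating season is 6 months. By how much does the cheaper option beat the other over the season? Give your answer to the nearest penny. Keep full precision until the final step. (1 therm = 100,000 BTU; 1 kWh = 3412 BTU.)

Heat load = 262 therm × 100,000 = 26,200,000 BTU
Gas: input = 26,200,000 / 0.773 = 33,893,920 BTU = 338.9 therm → 338.9 × £2.12 = £718.55; + 6 × £9.71 standing = £776.81
Electric: 26,200,000 BTU / 3412 = 7,679 kWh → × £0.269 = £2,065.59; + 6 × £8.09 standing = £2,114.13
Difference = |£776.81 − £2,114.13| = £1,337.32

£1337.32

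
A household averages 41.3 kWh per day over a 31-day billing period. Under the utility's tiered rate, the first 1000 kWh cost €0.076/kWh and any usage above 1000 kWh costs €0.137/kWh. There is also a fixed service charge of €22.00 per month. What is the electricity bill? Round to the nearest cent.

€136.40

Usage = 41.3 kWh/day × 31 days = 1280.3 kWh
First 1000 kWh × €0.076 = €76.00
Remaining 280.3 kWh × €0.137 = €38.40
Energy charge = €114.40; + service €22.00 = €136.40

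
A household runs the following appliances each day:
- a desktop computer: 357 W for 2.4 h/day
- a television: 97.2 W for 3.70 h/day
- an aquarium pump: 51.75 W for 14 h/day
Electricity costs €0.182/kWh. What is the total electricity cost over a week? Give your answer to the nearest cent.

desktop computer: 357 W × 2.4 h × 7 d = 5,998 Wh = 5.998 kWh
television: 97.2 W × 3.70 h × 7 d = 2,517 Wh = 2.517 kWh
aquarium pump: 51.75 W × 14 h × 7 d = 5,072 Wh = 5.072 kWh
Total energy = 5.998 + 2.517 + 5.072 = 13.59 kWh
Cost = 13.59 kWh × €0.182 = €2.47

€2.47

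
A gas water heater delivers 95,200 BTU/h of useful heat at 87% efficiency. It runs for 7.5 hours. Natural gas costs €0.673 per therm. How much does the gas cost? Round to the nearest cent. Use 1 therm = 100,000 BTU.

Heat delivered = 95,200 BTU/h × 7.5 h = 714,000 BTU
Gas input = 714,000 / 0.87 = 820,690 BTU
= 820,690 / 100,000 = 8.207 therm
Cost = 8.207 × €0.673/therm = €5.52

€5.52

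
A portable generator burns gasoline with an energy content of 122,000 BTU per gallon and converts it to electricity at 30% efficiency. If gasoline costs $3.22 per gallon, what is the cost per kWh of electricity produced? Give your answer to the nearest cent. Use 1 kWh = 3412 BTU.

Electrical output per gallon = 122,000 BTU × 0.30 / 3412 BTU/kWh = 10.73 kWh
Cost per kWh = $3.22 / 10.73 kWh = $0.300

$0.30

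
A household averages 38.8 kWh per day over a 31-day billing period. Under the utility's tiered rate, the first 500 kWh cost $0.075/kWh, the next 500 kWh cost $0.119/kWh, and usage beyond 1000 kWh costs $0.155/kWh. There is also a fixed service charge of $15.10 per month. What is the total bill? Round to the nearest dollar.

Usage = 38.8 kWh/day × 31 days = 1202.8 kWh
First 500 kWh × $0.075 = $37.50
Next 500 kWh × $0.119 = $59.50
Remaining 202.8 kWh × $0.155 = $31.43
Energy charge = $128.43; + service $15.10 = $143.53 ≈ $144

$144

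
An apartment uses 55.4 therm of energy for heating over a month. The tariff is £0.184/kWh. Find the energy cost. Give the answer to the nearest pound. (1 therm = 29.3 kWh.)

55.4 therm × (29.3 kWh/therm) = 1,623 kWh
Cost = 1,623 kWh × £0.184/kWh = £298.67 ≈ £299

£299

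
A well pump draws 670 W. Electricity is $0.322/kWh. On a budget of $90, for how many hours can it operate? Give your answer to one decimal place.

Energy budget = $90 / $0.322 per kWh = 279.5 kWh = 279,503 Wh
Runtime = 279,503 Wh / 670 W = 417.2 h

417.2 h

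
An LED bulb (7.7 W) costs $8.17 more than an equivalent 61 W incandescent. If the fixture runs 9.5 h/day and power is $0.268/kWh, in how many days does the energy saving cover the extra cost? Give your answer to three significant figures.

Power saved = 61 − 7.7 = 53.3 W
Daily energy saved = 53.3 W × 9.5 h = 506.3 Wh = 0.50635 kWh
Daily savings = 0.50635 × $0.268 = $0.1357
Payback = $8.17 / $0.1357 per day = 60.21 days

60.2 days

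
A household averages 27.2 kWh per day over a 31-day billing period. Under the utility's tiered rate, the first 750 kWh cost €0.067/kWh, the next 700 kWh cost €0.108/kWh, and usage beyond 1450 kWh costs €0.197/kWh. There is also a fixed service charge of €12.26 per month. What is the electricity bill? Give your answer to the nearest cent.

Usage = 27.2 kWh/day × 31 days = 843.2 kWh
First 750 kWh × €0.067 = €50.25
Next 93.2 kWh × €0.108 = €10.07
Remaining tier: 0 kWh (not reached)
Energy charge = €60.32; + service €12.26 = €72.58

€72.58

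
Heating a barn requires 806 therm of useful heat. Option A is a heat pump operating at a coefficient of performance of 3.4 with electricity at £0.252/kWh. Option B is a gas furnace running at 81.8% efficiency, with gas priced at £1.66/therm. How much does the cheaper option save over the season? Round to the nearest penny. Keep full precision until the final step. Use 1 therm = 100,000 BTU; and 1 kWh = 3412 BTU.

Heat load = 806 therm × 100,000 = 80,600,000 BTU
Gas: input = 80,600,000 / 0.818 = 98,533,007 BTU = 985.3 therm → 985.3 × £1.66 = £1,635.65
Heat pump: 80,600,000 BTU / 3412 = 23,620 kWh heat; / 3.4 = 6,948 kWh in → × £0.252 = £1,750.84
Difference = |£1,635.65 − £1,750.84| = £115.20

£115.20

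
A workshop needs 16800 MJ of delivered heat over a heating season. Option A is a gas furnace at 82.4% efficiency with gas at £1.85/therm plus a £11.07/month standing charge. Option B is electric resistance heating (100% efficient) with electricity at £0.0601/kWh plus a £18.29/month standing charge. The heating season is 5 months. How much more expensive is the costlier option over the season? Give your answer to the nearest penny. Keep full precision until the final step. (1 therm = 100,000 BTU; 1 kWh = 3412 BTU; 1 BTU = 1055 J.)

£40.93

Heat load = 16800 MJ = 16,800,000,000 J / 1055 = 15,924,171 BTU
Gas: input = 15,924,171 / 0.824 = 19,325,450 BTU = 193.3 therm → 193.3 × £1.85 = £357.52; + 5 × £11.07 standing = £412.87
Electric: 15,924,171 BTU / 3412 = 4,667 kWh → × £0.0601 = £280.49; + 5 × £18.29 standing = £371.94
Difference = |£412.87 − £371.94| = £40.93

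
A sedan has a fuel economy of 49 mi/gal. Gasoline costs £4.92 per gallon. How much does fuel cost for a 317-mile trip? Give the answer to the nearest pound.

Fuel = 317 mi / 49 mpg = 6.469 gal
Cost = 6.469 gal × £4.92/gal = £31.83 ≈ £32

£32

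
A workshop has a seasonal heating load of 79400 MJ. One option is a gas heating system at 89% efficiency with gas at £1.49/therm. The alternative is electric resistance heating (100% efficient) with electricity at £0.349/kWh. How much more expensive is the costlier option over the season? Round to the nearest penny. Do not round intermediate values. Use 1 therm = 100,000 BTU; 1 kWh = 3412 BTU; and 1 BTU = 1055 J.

£6438.13

Heat load = 79400 MJ = 79,400,000,000 J / 1055 = 75,260,664 BTU
Gas: input = 75,260,664 / 0.89 = 84,562,543 BTU = 845.6 therm → 845.6 × £1.49 = £1,259.98
Electric: 75,260,664 BTU / 3412 = 22,060 kWh → × £0.349 = £7,698.12
Difference = |£1,259.98 − £7,698.12| = £6,438.13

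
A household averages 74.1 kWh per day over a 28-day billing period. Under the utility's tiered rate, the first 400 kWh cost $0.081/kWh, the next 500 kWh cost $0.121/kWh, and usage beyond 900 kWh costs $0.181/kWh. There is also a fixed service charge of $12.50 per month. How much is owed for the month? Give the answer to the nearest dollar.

$318

Usage = 74.1 kWh/day × 28 days = 2074.8 kWh
First 400 kWh × $0.081 = $32.40
Next 500 kWh × $0.121 = $60.50
Remaining 1174.8 kWh × $0.181 = $212.64
Energy charge = $305.54; + service $12.50 = $318.04 ≈ $318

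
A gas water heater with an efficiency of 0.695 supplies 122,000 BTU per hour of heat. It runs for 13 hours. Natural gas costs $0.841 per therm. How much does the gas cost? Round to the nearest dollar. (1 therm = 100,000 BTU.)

Heat delivered = 122,000 BTU/h × 13 h = 1,586,000 BTU
Gas input = 1,586,000 / 0.695 = 2,282,014 BTU
= 2,282,014 / 100,000 = 22.82 therm
Cost = 22.82 × $0.841/therm = $19.19 ≈ $19

$19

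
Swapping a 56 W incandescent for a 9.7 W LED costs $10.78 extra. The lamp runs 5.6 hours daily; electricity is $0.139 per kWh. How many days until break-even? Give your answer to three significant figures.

299 days

Power saved = 56 − 9.7 = 46.3 W
Daily energy saved = 46.3 W × 5.6 h = 259.3 Wh = 0.25928 kWh
Daily savings = 0.25928 × $0.139 = $0.0360
Payback = $10.78 / $0.0360 per day = 299.1 days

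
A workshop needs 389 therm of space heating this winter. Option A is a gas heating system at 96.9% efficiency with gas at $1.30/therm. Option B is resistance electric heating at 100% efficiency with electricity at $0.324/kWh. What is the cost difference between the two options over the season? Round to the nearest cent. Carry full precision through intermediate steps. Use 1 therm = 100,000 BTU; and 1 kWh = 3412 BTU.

Heat load = 389 therm × 100,000 = 38,900,000 BTU
Gas: input = 38,900,000 / 0.969 = 40,144,479 BTU = 401.4 therm → 401.4 × $1.30 = $521.88
Electric: 38,900,000 BTU / 3412 = 11,400 kWh → × $0.324 = $3,693.90
Difference = |$521.88 − $3,693.90| = $3,172.03

$3172.03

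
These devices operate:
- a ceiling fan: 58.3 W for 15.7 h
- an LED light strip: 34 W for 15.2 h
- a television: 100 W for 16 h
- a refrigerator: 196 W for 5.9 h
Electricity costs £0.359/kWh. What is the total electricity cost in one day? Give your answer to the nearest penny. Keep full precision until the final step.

ceiling fan: 58.3 W × 15.7 h = 915 Wh = 0.9153 kWh
LED light strip: 34 W × 15.2 h = 517 Wh = 0.5168 kWh
television: 100 W × 16 h = 1,600 Wh = 1.6 kWh
refrigerator: 196 W × 5.9 h = 1,156 Wh = 1.156 kWh
Total energy = 0.9153 + 0.5168 + 1.6 + 1.156 = 4.189 kWh
Cost = 4.189 kWh × £0.359 = £1.50

£1.50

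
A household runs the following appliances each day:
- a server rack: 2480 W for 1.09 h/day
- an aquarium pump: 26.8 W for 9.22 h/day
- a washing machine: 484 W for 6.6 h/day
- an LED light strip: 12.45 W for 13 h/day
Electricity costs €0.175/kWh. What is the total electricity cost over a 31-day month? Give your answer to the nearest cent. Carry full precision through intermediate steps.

€34.21

server rack: 2480 W × 1.09 h × 31 d = 83,799 Wh = 83.8 kWh
aquarium pump: 26.8 W × 9.22 h × 31 d = 7,660 Wh = 7.66 kWh
washing machine: 484 W × 6.6 h × 31 d = 99,026 Wh = 99.03 kWh
LED light strip: 12.45 W × 13 h × 31 d = 5,017 Wh = 5.017 kWh
Total energy = 83.8 + 7.66 + 99.03 + 5.017 = 195.5 kWh
Cost = 195.5 kWh × €0.175 = €34.21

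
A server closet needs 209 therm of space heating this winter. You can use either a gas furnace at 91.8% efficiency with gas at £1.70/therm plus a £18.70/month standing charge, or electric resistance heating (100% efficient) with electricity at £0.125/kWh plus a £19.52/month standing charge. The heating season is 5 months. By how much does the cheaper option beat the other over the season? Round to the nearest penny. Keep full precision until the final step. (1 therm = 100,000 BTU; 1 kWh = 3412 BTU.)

Heat load = 209 therm × 100,000 = 20,900,000 BTU
Gas: input = 20,900,000 / 0.918 = 22,766,885 BTU = 227.7 therm → 227.7 × £1.70 = £387.04; + 5 × £18.70 standing = £480.54
Electric: 20,900,000 BTU / 3412 = 6,125 kWh → × £0.125 = £765.68; + 5 × £19.52 standing = £863.28
Difference = |£480.54 − £863.28| = £382.74

£382.74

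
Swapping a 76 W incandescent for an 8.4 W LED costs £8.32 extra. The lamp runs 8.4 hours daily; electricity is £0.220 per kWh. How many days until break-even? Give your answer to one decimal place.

Power saved = 76 − 8.4 = 67.6 W
Daily energy saved = 67.6 W × 8.4 h = 567.8 Wh = 0.56784 kWh
Daily savings = 0.56784 × £0.220 = £0.1249
Payback = £8.32 / £0.1249 per day = 66.6 days

66.6 days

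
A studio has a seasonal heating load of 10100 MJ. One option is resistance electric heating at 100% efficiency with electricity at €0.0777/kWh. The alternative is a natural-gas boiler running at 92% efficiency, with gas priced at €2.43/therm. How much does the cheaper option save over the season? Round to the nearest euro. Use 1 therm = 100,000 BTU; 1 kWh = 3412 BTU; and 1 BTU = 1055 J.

Heat load = 10100 MJ = 10,100,000,000 J / 1055 = 9,573,460 BTU
Gas: input = 9,573,460 / 0.92 = 10,405,934 BTU = 104.1 therm → 104.1 × €2.43 = €252.86
Electric: 9,573,460 BTU / 3412 = 2,806 kWh → × €0.0777 = €218.01
Difference = |€252.86 − €218.01| = €34.85 ≈ €35

€35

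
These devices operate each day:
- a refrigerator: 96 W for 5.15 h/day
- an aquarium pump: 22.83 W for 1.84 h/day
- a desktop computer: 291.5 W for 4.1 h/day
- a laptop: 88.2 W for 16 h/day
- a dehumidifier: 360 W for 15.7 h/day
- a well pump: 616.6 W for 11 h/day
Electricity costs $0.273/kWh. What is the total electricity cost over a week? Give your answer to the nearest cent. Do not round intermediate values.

$29.77

refrigerator: 96 W × 5.15 h × 7 d = 3,461 Wh = 3.461 kWh
aquarium pump: 22.83 W × 1.84 h × 7 d = 294 Wh = 0.2941 kWh
desktop computer: 291.5 W × 4.1 h × 7 d = 8,366 Wh = 8.366 kWh
laptop: 88.2 W × 16 h × 7 d = 9,878 Wh = 9.878 kWh
dehumidifier: 360 W × 15.7 h × 7 d = 39,564 Wh = 39.56 kWh
well pump: 616.6 W × 11 h × 7 d = 47,478 Wh = 47.48 kWh
Total energy = 3.461 + 0.2941 + 8.366 + 9.878 + 39.56 + 47.48 = 109 kWh
Cost = 109 kWh × $0.273 = $29.77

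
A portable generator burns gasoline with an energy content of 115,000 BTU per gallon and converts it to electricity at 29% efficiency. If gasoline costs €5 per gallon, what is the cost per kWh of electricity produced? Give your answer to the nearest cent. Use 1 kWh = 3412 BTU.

€0.51

Electrical output per gallon = 115,000 BTU × 0.29 / 3412 BTU/kWh = 9.774 kWh
Cost per kWh = €5 / 9.774 kWh = €0.512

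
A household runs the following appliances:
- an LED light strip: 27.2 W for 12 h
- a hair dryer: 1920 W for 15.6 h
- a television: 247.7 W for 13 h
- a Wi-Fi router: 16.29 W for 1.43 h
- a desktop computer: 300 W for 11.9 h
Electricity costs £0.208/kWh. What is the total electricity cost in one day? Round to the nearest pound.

£8

LED light strip: 27.2 W × 12 h = 326 Wh = 0.3264 kWh
hair dryer: 1920 W × 15.6 h = 29,952 Wh = 29.95 kWh
television: 247.7 W × 13 h = 3,220 Wh = 3.22 kWh
Wi-Fi router: 16.29 W × 1.43 h = 23 Wh = 0.02329 kWh
desktop computer: 300 W × 11.9 h = 3,570 Wh = 3.57 kWh
Total energy = 0.3264 + 29.95 + 3.22 + 0.02329 + 3.57 = 37.09 kWh
Cost = 37.09 kWh × £0.208 = £7.72 ≈ £8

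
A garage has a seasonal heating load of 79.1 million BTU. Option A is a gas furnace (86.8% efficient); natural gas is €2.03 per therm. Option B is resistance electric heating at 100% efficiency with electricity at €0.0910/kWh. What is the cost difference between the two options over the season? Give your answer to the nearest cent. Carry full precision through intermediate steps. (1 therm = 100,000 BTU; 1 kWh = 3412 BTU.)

Heat load = 79.1 × 10⁶ BTU = 79,100,000 BTU
Gas: input = 79,100,000 / 0.868 = 91,129,032 BTU = 911.3 therm → 911.3 × €2.03 = €1,849.92
Electric: 79,100,000 BTU / 3412 = 23,180 kWh → × €0.0910 = €2,109.64
Difference = |€1,849.92 − €2,109.64| = €259.72

€259.72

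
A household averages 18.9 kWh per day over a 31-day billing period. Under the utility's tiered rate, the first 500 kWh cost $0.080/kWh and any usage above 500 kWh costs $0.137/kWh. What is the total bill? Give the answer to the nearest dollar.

Usage = 18.9 kWh/day × 31 days = 585.9 kWh
First 500 kWh × $0.080 = $40.00
Remaining 85.9 kWh × $0.137 = $11.77
Total = $51.77 ≈ $52

$52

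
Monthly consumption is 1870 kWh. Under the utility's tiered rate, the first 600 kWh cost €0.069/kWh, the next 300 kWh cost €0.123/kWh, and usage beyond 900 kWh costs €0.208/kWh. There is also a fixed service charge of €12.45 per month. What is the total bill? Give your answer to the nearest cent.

€292.51

First 600 kWh × €0.069 = €41.40
Next 300 kWh × €0.123 = €36.90
Remaining 970 kWh × €0.208 = €201.76
Energy charge = €280.06; + service €12.45 = €292.51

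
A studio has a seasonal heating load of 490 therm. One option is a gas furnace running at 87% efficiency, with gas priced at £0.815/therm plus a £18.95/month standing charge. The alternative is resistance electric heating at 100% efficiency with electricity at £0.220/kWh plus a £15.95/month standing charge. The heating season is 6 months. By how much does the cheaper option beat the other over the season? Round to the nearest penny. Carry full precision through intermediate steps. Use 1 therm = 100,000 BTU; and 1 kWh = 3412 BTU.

Heat load = 490 therm × 100,000 = 49,000,000 BTU
Gas: input = 49,000,000 / 0.87 = 56,321,839 BTU = 563.2 therm → 563.2 × £0.815 = £459.02; + 6 × £18.95 standing = £572.72
Electric: 49,000,000 BTU / 3412 = 14,360 kWh → × £0.220 = £3,159.44; + 6 × £15.95 standing = £3,255.14
Difference = |£572.72 − £3,255.14| = £2,682.41

£2682.41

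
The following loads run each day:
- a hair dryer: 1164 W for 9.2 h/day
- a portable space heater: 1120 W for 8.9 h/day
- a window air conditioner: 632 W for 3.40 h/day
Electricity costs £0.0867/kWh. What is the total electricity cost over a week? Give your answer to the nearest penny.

£13.85

hair dryer: 1164 W × 9.2 h × 7 d = 74,962 Wh = 74.96 kWh
portable space heater: 1120 W × 8.9 h × 7 d = 69,776 Wh = 69.78 kWh
window air conditioner: 632 W × 3.40 h × 7 d = 15,042 Wh = 15.04 kWh
Total energy = 74.96 + 69.78 + 15.04 = 159.8 kWh
Cost = 159.8 kWh × £0.0867 = £13.85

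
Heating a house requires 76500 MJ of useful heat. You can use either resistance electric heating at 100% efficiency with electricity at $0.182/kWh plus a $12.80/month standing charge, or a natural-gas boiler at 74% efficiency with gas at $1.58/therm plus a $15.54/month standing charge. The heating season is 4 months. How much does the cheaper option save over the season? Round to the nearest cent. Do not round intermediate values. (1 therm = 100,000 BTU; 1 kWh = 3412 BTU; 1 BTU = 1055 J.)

$2308.68

Heat load = 76500 MJ = 76,500,000,000 J / 1055 = 72,511,848 BTU
Gas: input = 72,511,848 / 0.74 = 97,988,984 BTU = 979.9 therm → 979.9 × $1.58 = $1,548.23; + 4 × $15.54 standing = $1,610.39
Electric: 72,511,848 BTU / 3412 = 21,250 kWh → × $0.182 = $3,867.87; + 4 × $12.80 standing = $3,919.07
Difference = |$1,610.39 − $3,919.07| = $2,308.68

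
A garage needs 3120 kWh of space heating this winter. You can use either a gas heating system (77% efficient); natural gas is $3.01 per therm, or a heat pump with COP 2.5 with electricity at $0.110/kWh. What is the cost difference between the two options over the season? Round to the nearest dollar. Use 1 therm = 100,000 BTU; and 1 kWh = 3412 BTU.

Heat load = 3120 kWh × 3412 = 10,645,440 BTU
Gas: input = 10,645,440 / 0.77 = 13,825,247 BTU = 138.3 therm → 138.3 × $3.01 = $416.14
Heat pump: 10,645,440 BTU / 3412 = 3,120 kWh heat; / 2.5 = 1,248 kWh in → × $0.110 = $137.28
Difference = |$416.14 − $137.28| = $278.86 ≈ $279

$279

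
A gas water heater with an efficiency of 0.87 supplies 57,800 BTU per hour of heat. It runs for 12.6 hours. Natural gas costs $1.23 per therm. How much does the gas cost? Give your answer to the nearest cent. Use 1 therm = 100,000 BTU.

$10.30

Heat delivered = 57,800 BTU/h × 12.6 h = 728,280 BTU
Gas input = 728,280 / 0.87 = 837,103 BTU
= 837,103 / 100,000 = 8.371 therm
Cost = 8.371 × $1.23/therm = $10.30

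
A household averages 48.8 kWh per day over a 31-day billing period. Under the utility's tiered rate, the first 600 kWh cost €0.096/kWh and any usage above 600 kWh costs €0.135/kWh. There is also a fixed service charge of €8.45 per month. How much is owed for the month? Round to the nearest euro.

Usage = 48.8 kWh/day × 31 days = 1512.8 kWh
First 600 kWh × €0.096 = €57.60
Remaining 912.8 kWh × €0.135 = €123.23
Energy charge = €180.83; + service €8.45 = €189.28 ≈ €189

€189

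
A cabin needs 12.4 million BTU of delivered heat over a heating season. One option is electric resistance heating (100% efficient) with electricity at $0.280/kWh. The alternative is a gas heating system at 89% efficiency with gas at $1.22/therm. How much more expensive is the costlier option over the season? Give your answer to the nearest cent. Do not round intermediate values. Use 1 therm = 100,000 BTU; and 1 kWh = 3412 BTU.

Heat load = 12.4 × 10⁶ BTU = 12,400,000 BTU
Gas: input = 12,400,000 / 0.89 = 13,932,584 BTU = 139.3 therm → 139.3 × $1.22 = $169.98
Electric: 12,400,000 BTU / 3412 = 3,634 kWh → × $0.280 = $1,017.58
Difference = |$169.98 − $1,017.58| = $847.61

$847.61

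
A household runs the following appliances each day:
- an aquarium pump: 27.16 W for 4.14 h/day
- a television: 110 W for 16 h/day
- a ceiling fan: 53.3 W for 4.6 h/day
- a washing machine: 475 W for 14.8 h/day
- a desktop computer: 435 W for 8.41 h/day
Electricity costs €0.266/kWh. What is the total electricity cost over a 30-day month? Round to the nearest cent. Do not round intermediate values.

€102.19

aquarium pump: 27.16 W × 4.14 h × 30 d = 3,373 Wh = 3.373 kWh
television: 110 W × 16 h × 30 d = 52,800 Wh = 52.8 kWh
ceiling fan: 53.3 W × 4.6 h × 30 d = 7,355 Wh = 7.355 kWh
washing machine: 475 W × 14.8 h × 30 d = 210,900 Wh = 210.9 kWh
desktop computer: 435 W × 8.41 h × 30 d = 109,750 Wh = 109.8 kWh
Total energy = 3.373 + 52.8 + 7.355 + 210.9 + 109.8 = 384.2 kWh
Cost = 384.2 kWh × €0.266 = €102.19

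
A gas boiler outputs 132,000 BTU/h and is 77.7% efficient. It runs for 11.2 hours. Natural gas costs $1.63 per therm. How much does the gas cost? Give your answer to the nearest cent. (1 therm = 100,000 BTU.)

$31.01

Heat delivered = 132,000 BTU/h × 11.2 h = 1,478,400 BTU
Gas input = 1,478,400 / 0.777 = 1,902,703 BTU
= 1,902,703 / 100,000 = 19.03 therm
Cost = 19.03 × $1.63/therm = $31.01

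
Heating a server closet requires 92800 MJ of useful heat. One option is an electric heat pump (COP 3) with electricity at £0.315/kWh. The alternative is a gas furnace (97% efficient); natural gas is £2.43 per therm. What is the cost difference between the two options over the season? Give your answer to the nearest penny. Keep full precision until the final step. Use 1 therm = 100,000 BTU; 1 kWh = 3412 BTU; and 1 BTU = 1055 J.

£503.34

Heat load = 92800 MJ = 92,800,000,000 J / 1055 = 87,962,085 BTU
Gas: input = 87,962,085 / 0.97 = 90,682,562 BTU = 906.8 therm → 906.8 × £2.43 = £2,203.59
Heat pump: 87,962,085 BTU / 3412 = 25,780 kWh heat; / 3 = 8,593 kWh in → × £0.315 = £2,706.92
Difference = |£2,203.59 − £2,706.92| = £503.34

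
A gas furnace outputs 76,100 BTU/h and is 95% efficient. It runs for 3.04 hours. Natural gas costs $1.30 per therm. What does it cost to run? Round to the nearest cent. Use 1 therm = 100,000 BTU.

Heat delivered = 76,100 BTU/h × 3.04 h = 231,344 BTU
Gas input = 231,344 / 0.95 = 243,520 BTU
= 243,520 / 100,000 = 2.435 therm
Cost = 2.435 × $1.30/therm = $3.17

$3.17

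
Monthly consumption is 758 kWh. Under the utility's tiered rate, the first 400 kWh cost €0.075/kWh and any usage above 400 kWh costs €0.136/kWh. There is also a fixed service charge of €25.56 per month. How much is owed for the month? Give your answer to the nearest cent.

First 400 kWh × €0.075 = €30.00
Remaining 358 kWh × €0.136 = €48.69
Energy charge = €78.69; + service €25.56 = €104.25

€104.25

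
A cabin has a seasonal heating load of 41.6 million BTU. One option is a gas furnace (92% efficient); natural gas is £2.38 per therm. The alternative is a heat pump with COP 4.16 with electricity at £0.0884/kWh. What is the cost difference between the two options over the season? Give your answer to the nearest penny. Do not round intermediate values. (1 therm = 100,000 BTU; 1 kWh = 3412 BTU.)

£817.09

Heat load = 41.6 × 10⁶ BTU = 41,600,000 BTU
Gas: input = 41,600,000 / 0.92 = 45,217,391 BTU = 452.2 therm → 452.2 × £2.38 = £1,076.17
Heat pump: 41,600,000 BTU / 3412 = 12,190 kWh heat; / 4.16 = 2,931 kWh in → × £0.0884 = £259.09
Difference = |£1,076.17 − £259.09| = £817.09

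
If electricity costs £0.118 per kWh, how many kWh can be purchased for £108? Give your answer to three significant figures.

£108 / £0.118 per kWh = 915.3 kWh

915 kWh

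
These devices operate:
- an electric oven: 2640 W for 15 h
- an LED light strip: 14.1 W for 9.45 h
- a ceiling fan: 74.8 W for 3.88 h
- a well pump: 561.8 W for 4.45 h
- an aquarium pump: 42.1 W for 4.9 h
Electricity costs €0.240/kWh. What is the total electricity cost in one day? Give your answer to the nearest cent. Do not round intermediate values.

€10.26

electric oven: 2640 W × 15 h = 39,600 Wh = 39.6 kWh
LED light strip: 14.1 W × 9.45 h = 133 Wh = 0.1332 kWh
ceiling fan: 74.8 W × 3.88 h = 290 Wh = 0.2902 kWh
well pump: 561.8 W × 4.45 h = 2,500 Wh = 2.5 kWh
aquarium pump: 42.1 W × 4.9 h = 206 Wh = 0.2063 kWh
Total energy = 39.6 + 0.1332 + 0.2902 + 2.5 + 0.2063 = 42.73 kWh
Cost = 42.73 kWh × €0.240 = €10.26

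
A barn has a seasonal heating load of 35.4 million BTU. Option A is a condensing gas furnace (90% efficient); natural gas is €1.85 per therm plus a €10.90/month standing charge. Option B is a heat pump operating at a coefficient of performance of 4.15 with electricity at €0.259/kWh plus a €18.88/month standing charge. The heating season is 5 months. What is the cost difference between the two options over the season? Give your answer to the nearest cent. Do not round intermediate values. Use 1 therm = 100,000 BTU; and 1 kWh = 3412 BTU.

Heat load = 35.4 × 10⁶ BTU = 35,400,000 BTU
Gas: input = 35,400,000 / 0.90 = 39,333,333 BTU = 393.3 therm → 393.3 × €1.85 = €727.67; + 5 × €10.90 standing = €782.17
Heat pump: 35,400,000 BTU / 3412 = 10,380 kWh heat; / 4.15 = 2,500 kWh in → × €0.259 = €647.51; + 5 × €18.88 standing = €741.91
Difference = |€782.17 − €741.91| = €40.26

€40.26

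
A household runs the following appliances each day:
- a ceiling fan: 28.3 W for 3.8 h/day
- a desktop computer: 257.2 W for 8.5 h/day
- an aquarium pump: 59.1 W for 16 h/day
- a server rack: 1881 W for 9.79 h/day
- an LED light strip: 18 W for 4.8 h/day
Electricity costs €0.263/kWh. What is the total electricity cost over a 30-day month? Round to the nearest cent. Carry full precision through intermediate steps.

€171.53

ceiling fan: 28.3 W × 3.8 h × 30 d = 3,226 Wh = 3.226 kWh
desktop computer: 257.2 W × 8.5 h × 30 d = 65,586 Wh = 65.59 kWh
aquarium pump: 59.1 W × 16 h × 30 d = 28,368 Wh = 28.37 kWh
server rack: 1881 W × 9.79 h × 30 d = 552,450 Wh = 552.4 kWh
LED light strip: 18 W × 4.8 h × 30 d = 2,592 Wh = 2.592 kWh
Total energy = 3.226 + 65.59 + 28.37 + 552.4 + 2.592 = 652.2 kWh
Cost = 652.2 kWh × €0.263 = €171.53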